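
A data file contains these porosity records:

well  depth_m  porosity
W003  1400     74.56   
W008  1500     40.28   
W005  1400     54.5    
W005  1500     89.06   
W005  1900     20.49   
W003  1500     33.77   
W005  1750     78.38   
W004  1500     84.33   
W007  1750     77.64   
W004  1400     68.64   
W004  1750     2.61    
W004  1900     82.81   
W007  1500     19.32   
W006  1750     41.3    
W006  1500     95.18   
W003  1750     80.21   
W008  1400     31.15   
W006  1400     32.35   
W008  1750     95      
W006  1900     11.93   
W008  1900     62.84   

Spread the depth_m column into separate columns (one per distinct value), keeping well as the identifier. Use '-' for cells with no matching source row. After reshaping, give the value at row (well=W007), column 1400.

No long-format row has well=W007 and depth_m=1400, so the cell is -.

-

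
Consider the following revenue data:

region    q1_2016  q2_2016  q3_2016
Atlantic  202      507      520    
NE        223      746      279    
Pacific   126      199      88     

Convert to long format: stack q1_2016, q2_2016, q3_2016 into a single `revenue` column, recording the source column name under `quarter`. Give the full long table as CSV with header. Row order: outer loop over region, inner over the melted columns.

region,quarter,revenue
Atlantic,q1_2016,202
Atlantic,q2_2016,507
Atlantic,q3_2016,520
NE,q1_2016,223
NE,q2_2016,746
NE,q3_2016,279
Pacific,q1_2016,126
Pacific,q2_2016,199
Pacific,q3_2016,88

Each (region, column) pair becomes one row: 3 × 3 = 9 rows.
For example, (Atlantic, q1_2016) → revenue=202.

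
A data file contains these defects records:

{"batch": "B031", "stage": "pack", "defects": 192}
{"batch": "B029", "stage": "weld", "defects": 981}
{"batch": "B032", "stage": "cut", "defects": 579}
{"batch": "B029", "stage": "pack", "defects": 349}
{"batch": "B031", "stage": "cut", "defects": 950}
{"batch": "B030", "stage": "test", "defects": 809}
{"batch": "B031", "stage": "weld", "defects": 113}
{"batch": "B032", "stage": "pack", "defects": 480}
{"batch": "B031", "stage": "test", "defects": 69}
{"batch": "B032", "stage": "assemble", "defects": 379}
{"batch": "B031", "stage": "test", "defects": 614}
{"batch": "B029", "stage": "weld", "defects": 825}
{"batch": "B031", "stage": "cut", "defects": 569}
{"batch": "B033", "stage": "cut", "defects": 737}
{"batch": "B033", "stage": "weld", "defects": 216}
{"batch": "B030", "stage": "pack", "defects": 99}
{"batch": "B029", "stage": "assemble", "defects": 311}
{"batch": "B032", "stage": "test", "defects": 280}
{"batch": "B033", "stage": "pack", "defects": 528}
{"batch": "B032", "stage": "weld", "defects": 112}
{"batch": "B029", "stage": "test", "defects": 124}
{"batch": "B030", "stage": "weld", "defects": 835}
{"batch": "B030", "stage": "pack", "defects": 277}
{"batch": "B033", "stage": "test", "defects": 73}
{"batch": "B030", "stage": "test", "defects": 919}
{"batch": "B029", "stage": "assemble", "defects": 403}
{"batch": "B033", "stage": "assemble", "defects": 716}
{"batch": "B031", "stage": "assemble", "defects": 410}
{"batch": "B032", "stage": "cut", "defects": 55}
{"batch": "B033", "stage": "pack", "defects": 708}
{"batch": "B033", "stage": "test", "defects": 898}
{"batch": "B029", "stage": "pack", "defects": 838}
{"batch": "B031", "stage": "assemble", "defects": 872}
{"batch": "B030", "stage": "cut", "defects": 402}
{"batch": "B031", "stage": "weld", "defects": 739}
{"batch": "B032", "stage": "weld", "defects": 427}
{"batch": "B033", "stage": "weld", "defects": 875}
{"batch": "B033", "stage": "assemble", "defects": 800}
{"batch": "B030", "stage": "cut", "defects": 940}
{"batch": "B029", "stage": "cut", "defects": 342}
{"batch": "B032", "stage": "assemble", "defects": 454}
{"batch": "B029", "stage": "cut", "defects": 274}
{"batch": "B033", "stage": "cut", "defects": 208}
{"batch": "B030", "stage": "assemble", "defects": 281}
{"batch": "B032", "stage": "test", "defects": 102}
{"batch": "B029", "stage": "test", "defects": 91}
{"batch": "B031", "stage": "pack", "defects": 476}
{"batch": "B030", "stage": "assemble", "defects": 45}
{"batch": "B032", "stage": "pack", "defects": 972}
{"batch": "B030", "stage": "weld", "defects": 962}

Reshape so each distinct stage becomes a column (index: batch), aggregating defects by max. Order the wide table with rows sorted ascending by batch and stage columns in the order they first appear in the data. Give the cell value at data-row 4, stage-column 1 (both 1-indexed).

972

With rows sorted ascending by batch, row 4 is batch=B032. stage columns in first-appearance order: pack, weld, cut, test, assemble; column 1 is pack.
Long rows with batch=B032, stage=pack: max(480, 972) = 972.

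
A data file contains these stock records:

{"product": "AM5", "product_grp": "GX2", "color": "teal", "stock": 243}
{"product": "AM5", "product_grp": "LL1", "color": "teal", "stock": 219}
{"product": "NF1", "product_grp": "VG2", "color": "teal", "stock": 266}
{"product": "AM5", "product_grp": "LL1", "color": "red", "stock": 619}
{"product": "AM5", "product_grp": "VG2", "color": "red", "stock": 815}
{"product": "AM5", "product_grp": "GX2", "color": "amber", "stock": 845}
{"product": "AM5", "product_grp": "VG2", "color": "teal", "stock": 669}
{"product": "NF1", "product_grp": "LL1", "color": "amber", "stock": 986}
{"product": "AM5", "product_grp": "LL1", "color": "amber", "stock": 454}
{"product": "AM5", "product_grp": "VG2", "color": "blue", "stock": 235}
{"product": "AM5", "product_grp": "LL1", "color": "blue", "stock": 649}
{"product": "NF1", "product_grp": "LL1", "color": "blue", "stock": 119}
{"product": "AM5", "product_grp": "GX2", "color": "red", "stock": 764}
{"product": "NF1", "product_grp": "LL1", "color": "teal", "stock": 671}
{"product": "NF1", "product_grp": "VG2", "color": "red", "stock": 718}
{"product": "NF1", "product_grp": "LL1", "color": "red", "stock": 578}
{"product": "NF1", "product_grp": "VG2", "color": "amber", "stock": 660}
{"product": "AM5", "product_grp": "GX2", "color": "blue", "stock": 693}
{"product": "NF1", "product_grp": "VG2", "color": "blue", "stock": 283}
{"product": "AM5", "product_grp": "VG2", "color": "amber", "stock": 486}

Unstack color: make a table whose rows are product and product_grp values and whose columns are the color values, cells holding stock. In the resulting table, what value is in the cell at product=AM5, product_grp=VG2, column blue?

Wide layout: rows indexed by product and product_grp, columns are the 4 distinct color values (teal, red, amber, blue).
Cell (product=AM5, product_grp=VG2, color=blue) draws from the long row where product=AM5, product_grp=VG2 and color=blue, which has stock=235.

235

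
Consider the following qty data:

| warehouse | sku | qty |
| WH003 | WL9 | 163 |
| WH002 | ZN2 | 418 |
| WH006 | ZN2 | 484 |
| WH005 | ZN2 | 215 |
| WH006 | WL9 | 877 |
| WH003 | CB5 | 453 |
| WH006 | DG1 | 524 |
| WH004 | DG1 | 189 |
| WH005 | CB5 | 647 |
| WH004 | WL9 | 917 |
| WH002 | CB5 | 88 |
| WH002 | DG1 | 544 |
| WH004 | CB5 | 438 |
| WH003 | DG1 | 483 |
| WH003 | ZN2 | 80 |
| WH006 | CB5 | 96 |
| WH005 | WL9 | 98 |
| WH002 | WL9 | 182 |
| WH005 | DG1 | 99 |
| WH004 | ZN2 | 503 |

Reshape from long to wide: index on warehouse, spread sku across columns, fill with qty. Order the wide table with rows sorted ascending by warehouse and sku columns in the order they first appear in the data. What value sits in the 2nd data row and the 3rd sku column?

453

With rows sorted ascending by warehouse, row 2 is warehouse=WH003. sku columns in first-appearance order: WL9, ZN2, CB5, DG1; column 3 is CB5.
Long rows with warehouse=WH003, sku=CB5: qty = 453.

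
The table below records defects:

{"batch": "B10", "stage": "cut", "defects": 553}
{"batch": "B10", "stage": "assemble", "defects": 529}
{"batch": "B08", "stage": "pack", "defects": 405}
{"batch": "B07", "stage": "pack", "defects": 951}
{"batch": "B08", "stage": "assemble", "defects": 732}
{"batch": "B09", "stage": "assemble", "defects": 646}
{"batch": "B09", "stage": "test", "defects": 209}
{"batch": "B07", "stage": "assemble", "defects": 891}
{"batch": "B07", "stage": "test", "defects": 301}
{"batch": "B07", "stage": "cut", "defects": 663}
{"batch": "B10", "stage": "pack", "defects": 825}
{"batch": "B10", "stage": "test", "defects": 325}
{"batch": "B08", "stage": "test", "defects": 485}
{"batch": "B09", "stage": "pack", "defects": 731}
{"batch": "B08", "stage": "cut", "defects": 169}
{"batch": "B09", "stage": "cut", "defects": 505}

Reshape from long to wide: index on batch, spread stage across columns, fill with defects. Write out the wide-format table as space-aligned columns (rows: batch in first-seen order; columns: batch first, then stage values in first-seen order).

Columns: batch plus the 4 distinct stage values (cut, assemble, pack, test).
For example, row B10 column cut takes defects=553 from the long row (B10, cut).

batch  cut  assemble  pack  test
B10    553  529       825   325 
B08    169  732       405   485 
B07    663  891       951   301 
B09    505  646       731   209 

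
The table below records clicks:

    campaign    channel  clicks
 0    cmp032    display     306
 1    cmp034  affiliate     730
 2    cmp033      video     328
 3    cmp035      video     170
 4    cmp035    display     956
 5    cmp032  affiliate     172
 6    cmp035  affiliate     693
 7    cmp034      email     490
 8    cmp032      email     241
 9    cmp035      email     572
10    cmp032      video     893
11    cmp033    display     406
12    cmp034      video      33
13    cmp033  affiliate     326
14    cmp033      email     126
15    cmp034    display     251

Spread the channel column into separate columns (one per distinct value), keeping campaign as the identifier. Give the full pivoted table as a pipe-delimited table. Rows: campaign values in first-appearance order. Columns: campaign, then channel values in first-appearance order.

| campaign | display | affiliate | video | email |
| cmp032 | 306 | 172 | 893 | 241 |
| cmp034 | 251 | 730 | 33 | 490 |
| cmp033 | 406 | 326 | 328 | 126 |
| cmp035 | 956 | 693 | 170 | 572 |

Columns: campaign plus the 4 distinct channel values (display, affiliate, video, email).
For example, row cmp032 column display takes clicks=306 from the long row (cmp032, display).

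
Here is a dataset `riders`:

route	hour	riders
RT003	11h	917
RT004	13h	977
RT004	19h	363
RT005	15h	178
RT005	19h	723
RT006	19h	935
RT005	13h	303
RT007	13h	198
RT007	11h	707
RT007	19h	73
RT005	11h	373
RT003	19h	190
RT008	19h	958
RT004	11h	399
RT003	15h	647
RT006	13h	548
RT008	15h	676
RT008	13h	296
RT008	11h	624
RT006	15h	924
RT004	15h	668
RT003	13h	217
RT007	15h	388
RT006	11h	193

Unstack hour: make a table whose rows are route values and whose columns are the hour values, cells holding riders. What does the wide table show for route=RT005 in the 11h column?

Wide layout: rows indexed by route, columns are the 4 distinct hour values (11h, 13h, 19h, 15h).
Cell (route=RT005, hour=11h) draws from the long row where route=RT005 and hour=11h, which has riders=373.

373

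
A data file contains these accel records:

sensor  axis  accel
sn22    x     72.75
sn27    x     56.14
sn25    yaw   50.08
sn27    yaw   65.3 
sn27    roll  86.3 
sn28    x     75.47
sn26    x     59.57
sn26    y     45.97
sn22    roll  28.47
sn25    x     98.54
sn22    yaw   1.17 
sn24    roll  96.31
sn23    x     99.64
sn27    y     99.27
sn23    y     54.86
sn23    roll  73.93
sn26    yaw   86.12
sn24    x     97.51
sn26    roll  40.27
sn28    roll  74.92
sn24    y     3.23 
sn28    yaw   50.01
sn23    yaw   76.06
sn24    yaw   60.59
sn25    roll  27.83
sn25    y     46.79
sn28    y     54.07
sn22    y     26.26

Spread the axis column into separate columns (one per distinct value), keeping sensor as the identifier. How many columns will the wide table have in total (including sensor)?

1 column for sensor plus 4 distinct axis values → 5 columns.

5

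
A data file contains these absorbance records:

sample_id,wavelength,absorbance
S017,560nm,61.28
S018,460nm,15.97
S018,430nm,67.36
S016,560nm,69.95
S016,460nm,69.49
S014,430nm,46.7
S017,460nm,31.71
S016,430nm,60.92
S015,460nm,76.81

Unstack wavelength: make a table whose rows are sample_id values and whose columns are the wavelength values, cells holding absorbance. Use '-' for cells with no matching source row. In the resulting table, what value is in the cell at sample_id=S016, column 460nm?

The long row with sample_id=S016, wavelength=460nm has absorbance=69.49.

69.49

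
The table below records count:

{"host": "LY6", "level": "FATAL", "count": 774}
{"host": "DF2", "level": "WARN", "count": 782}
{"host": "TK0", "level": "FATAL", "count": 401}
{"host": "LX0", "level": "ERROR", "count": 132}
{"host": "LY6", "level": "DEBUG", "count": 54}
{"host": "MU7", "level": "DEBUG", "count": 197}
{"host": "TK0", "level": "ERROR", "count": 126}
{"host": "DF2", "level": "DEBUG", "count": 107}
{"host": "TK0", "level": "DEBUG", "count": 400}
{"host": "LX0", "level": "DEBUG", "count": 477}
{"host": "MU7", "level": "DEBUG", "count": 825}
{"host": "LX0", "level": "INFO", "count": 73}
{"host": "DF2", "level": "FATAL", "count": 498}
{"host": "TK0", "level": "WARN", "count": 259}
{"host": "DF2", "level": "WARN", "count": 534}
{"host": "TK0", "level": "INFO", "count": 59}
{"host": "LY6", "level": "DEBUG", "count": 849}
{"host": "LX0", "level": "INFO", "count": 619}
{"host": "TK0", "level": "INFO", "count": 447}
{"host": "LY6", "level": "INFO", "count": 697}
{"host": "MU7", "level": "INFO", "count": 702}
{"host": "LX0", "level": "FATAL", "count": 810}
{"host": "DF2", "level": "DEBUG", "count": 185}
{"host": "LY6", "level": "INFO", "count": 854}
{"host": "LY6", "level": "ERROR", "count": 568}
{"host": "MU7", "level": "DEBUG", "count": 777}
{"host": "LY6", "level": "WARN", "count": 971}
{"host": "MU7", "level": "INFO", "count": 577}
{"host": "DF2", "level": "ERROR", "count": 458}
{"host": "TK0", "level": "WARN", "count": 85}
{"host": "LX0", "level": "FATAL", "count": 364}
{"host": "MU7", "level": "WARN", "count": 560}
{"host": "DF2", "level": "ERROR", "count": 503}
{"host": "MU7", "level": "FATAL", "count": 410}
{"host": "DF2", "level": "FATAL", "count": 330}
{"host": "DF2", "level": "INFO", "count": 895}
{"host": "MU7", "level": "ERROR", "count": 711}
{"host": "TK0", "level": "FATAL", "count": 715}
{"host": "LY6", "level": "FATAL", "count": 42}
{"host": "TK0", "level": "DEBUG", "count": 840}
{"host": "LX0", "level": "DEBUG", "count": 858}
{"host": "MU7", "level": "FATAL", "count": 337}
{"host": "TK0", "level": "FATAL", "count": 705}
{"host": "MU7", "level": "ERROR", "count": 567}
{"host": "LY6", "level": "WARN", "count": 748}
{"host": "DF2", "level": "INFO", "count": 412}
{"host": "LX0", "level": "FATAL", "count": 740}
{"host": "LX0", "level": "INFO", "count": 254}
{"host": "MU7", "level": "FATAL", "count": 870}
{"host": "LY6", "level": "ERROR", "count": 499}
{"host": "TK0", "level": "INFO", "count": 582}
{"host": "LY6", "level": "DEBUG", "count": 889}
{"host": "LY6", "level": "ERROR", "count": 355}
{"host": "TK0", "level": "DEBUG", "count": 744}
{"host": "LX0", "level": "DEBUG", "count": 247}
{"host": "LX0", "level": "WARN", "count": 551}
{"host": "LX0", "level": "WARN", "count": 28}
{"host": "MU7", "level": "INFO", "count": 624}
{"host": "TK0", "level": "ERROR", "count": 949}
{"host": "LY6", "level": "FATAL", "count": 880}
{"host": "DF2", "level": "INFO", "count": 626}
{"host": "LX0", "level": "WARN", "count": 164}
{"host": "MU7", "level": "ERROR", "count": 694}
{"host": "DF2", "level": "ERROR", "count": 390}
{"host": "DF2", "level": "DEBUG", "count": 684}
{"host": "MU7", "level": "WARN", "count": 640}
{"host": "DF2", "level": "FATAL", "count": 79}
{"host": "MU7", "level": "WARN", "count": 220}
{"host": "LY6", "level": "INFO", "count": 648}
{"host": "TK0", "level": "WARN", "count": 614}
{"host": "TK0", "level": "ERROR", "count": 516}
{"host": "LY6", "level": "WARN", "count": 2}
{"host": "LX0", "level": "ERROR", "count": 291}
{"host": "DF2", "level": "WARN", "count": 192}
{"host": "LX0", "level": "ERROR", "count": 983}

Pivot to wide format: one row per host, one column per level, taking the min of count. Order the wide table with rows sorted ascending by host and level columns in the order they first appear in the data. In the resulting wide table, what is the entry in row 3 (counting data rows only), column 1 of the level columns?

With rows sorted ascending by host, row 3 is host=LY6. level columns in first-appearance order: FATAL, WARN, ERROR, DEBUG, INFO; column 1 is FATAL.
Long rows with host=LY6, level=FATAL: min(774, 42, 880) = 42.

42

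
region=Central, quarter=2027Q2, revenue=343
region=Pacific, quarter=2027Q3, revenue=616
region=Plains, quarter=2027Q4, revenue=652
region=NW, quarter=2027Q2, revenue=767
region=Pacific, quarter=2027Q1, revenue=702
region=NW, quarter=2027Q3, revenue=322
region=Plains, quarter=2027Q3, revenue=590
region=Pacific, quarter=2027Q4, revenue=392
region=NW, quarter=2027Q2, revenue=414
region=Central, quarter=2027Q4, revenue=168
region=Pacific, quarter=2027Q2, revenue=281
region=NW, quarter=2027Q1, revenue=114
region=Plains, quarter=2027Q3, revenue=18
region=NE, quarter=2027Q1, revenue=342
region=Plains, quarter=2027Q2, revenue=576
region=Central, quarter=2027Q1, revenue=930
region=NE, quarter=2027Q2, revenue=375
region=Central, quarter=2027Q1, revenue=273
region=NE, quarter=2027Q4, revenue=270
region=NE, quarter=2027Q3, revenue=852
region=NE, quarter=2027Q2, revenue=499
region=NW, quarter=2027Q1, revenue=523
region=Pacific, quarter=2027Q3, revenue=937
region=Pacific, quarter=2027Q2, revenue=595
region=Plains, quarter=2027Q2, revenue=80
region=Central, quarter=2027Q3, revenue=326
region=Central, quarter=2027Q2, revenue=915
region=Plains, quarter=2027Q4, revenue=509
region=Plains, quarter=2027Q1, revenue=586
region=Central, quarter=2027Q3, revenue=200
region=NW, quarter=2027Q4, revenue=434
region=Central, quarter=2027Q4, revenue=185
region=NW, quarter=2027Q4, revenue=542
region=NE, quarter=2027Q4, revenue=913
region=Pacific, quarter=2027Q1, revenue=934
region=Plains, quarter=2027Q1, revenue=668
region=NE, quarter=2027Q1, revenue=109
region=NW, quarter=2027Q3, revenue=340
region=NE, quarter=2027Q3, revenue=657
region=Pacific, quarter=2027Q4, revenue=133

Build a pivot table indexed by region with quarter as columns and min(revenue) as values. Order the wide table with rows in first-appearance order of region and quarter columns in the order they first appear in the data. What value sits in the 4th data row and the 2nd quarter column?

322

With rows in first-appearance order of region, row 4 is region=NW. quarter columns in first-appearance order: 2027Q2, 2027Q3, 2027Q4, 2027Q1; column 2 is 2027Q3.
Long rows with region=NW, quarter=2027Q3: min(322, 340) = 322.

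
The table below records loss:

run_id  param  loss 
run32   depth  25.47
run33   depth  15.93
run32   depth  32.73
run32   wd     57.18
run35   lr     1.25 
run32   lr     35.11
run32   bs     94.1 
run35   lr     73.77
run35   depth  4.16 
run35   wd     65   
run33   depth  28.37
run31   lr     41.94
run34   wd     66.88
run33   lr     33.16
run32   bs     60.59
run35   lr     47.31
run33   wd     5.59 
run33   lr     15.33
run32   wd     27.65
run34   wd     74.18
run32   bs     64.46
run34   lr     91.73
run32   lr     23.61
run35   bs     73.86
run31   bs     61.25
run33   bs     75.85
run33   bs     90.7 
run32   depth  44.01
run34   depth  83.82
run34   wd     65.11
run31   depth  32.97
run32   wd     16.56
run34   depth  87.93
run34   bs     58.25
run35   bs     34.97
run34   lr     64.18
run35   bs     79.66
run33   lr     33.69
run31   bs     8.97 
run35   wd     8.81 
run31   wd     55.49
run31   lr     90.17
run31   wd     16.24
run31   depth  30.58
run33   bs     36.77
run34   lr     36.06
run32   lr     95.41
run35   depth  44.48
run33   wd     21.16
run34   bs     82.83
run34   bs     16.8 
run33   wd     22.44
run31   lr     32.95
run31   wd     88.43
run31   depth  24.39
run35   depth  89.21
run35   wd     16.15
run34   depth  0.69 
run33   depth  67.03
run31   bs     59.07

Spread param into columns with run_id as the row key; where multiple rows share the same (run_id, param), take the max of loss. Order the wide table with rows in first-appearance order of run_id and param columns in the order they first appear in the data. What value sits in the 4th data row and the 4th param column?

With rows in first-appearance order of run_id, row 4 is run_id=run31. param columns in first-appearance order: depth, wd, lr, bs; column 4 is bs.
Long rows with run_id=run31, param=bs: max(61.25, 8.97, 59.07) = 61.25.

61.25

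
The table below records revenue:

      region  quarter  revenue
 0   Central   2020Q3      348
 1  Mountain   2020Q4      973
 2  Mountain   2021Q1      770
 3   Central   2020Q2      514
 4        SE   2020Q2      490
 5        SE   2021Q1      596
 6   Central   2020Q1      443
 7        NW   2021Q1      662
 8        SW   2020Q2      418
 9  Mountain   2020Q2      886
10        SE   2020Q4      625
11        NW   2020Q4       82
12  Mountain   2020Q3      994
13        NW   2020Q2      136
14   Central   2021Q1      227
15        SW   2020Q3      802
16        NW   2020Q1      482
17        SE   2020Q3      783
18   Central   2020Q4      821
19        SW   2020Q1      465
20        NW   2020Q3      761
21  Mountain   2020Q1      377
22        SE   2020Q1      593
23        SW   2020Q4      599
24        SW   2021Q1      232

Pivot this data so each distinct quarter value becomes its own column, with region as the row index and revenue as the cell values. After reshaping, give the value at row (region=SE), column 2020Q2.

Wide layout: rows indexed by region, columns are the 5 distinct quarter values (2020Q3, 2020Q4, 2021Q1, 2020Q2, 2020Q1).
Cell (region=SE, quarter=2020Q2) draws from the long row where region=SE and quarter=2020Q2, which has revenue=490.

490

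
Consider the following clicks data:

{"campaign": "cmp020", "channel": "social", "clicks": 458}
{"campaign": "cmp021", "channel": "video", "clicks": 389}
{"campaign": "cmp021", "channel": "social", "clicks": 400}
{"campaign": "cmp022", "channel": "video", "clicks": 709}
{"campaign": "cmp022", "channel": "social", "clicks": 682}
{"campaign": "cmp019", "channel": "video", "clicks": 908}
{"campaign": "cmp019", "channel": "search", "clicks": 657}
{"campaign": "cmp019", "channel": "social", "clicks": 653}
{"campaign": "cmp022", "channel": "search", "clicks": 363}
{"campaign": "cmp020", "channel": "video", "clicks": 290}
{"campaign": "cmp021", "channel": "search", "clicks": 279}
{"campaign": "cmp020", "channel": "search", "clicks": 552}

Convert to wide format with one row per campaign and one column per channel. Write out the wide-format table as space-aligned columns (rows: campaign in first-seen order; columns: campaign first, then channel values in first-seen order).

Columns: campaign plus the 3 distinct channel values (social, video, search).
For example, row cmp020 column social takes clicks=458 from the long row (cmp020, social).

campaign  social  video  search
cmp020    458     290    552   
cmp021    400     389    279   
cmp022    682     709    363   
cmp019    653     908    657   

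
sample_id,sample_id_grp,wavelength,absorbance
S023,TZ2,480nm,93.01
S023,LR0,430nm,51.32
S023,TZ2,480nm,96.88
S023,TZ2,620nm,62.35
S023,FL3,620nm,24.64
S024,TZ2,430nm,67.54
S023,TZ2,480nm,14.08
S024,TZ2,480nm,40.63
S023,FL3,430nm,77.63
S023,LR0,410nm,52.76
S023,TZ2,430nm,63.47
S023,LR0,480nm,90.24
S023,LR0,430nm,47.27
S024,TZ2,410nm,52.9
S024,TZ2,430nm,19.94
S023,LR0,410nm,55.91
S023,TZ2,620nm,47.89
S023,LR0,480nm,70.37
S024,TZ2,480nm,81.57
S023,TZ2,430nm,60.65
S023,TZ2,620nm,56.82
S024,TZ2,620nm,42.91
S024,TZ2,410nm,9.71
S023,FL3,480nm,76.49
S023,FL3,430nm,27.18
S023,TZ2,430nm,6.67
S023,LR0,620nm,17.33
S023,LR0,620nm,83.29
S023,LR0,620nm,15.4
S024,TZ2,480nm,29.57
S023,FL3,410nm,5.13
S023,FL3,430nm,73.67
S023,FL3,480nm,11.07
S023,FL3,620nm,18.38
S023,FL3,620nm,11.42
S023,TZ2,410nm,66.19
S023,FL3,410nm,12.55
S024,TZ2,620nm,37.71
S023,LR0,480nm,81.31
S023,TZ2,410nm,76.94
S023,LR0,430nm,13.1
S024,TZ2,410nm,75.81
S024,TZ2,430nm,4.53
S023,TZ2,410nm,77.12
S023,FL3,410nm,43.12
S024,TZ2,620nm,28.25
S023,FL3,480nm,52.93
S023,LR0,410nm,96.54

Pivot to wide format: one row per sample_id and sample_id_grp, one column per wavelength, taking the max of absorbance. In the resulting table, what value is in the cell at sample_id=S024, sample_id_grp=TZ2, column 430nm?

67.54

Rows with sample_id=S024, sample_id_grp=TZ2 and wavelength=430nm: absorbance values are 67.54, 19.94, 4.53.
max(67.54, 19.94, 4.53) = 67.54.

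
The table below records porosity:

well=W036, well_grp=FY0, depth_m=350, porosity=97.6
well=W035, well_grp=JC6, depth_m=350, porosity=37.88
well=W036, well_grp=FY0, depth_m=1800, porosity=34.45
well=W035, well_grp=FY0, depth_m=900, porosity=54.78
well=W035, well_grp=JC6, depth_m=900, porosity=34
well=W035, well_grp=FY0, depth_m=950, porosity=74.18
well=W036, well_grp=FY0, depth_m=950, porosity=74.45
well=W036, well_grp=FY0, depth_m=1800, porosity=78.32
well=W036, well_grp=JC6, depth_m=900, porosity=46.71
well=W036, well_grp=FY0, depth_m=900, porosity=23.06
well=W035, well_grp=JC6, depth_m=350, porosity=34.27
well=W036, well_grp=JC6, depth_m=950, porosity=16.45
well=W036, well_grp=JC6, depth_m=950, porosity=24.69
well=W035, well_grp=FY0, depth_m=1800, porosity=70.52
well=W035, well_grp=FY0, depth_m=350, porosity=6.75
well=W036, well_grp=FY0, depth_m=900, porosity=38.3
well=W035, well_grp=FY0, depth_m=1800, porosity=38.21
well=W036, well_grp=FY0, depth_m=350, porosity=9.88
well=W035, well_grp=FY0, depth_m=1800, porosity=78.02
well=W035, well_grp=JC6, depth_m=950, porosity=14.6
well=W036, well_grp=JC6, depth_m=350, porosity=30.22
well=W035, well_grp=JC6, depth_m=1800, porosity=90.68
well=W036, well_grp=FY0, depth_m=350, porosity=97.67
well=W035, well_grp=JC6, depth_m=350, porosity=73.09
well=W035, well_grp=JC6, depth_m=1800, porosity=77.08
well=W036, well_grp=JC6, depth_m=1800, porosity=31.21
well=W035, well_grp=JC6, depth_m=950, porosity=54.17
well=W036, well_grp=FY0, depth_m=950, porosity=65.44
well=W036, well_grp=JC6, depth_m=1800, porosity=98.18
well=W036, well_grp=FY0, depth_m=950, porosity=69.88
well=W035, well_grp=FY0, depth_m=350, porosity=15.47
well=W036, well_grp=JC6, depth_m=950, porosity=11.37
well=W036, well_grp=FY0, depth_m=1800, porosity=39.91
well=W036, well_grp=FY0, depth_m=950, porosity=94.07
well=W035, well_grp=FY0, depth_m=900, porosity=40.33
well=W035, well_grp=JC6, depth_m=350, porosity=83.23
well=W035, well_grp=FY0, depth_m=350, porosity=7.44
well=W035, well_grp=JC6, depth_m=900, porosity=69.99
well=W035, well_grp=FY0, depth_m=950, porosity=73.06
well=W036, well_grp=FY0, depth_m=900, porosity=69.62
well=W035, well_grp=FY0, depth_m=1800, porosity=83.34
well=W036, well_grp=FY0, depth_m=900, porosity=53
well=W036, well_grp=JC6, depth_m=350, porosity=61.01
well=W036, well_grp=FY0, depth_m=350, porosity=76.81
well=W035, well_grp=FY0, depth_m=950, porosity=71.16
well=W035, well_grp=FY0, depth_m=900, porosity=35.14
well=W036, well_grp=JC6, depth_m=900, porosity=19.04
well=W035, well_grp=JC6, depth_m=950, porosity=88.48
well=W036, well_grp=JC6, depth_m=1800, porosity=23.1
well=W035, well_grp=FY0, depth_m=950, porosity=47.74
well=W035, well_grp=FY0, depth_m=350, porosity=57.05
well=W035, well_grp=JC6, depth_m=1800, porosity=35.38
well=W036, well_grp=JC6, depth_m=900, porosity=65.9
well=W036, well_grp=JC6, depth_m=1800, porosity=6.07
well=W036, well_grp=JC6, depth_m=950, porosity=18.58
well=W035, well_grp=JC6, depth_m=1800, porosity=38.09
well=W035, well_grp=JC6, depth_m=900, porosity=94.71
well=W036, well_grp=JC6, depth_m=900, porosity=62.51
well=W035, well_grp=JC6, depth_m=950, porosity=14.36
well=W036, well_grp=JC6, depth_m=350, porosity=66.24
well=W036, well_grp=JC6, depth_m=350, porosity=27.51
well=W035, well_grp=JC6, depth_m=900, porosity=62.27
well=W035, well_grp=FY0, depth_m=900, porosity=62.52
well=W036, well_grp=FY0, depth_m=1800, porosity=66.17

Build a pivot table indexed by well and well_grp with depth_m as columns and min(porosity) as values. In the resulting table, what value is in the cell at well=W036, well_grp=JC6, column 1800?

Rows with well=W036, well_grp=JC6 and depth_m=1800: porosity values are 31.21, 98.18, 23.1, 6.07.
min(31.21, 98.18, 23.1, 6.07) = 6.07.

6.07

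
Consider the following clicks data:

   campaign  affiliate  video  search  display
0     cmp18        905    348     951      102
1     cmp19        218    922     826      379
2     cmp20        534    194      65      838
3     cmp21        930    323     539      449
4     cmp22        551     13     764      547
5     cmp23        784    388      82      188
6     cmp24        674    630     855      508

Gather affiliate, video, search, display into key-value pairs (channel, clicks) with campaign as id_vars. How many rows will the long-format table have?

7 campaign values × 4 melted columns = 28 rows.

28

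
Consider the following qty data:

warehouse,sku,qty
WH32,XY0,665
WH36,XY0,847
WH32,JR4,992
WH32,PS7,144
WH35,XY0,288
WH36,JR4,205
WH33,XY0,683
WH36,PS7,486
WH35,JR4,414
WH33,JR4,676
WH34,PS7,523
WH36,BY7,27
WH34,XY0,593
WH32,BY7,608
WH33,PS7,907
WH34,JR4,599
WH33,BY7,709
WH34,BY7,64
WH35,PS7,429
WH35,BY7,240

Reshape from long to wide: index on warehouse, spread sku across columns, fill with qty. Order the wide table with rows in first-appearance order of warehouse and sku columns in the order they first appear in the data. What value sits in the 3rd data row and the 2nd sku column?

414

With rows in first-appearance order of warehouse, row 3 is warehouse=WH35. sku columns in first-appearance order: XY0, JR4, PS7, BY7; column 2 is JR4.
Long rows with warehouse=WH35, sku=JR4: qty = 414.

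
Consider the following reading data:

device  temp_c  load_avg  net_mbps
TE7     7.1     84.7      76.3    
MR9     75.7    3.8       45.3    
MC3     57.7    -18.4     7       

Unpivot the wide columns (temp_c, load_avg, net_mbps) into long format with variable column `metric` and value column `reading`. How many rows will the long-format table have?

3 device values × 3 melted columns = 9 rows.

9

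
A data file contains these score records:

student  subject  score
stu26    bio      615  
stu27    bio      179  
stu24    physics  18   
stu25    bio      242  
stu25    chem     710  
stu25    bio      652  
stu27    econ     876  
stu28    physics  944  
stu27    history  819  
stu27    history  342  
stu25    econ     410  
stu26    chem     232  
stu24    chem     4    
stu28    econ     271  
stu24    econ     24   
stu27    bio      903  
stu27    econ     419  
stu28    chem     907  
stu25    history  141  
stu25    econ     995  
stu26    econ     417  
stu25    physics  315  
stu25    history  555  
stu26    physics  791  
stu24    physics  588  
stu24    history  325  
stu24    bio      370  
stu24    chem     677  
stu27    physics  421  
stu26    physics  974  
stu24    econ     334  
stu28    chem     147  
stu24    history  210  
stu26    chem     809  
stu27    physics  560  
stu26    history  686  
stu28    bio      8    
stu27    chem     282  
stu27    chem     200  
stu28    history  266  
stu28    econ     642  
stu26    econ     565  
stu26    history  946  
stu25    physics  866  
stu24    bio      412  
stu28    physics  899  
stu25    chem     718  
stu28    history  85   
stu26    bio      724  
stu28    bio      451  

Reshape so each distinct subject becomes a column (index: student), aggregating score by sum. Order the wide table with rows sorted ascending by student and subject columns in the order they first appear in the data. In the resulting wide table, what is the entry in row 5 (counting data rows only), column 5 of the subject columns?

With rows sorted ascending by student, row 5 is student=stu28. subject columns in first-appearance order: bio, physics, chem, econ, history; column 5 is history.
Long rows with student=stu28, subject=history: 266 + 85 = 351.

351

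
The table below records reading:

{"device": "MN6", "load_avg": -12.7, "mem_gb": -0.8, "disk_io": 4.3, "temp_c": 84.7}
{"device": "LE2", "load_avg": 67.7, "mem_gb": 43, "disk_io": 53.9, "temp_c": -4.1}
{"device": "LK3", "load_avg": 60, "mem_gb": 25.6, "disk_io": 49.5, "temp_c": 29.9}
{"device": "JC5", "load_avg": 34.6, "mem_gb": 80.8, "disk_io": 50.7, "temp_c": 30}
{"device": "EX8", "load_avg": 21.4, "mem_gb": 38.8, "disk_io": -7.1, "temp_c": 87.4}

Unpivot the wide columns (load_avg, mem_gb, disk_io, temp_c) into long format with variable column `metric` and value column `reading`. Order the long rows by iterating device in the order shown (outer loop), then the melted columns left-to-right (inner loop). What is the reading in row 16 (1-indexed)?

20 rows total (5 × 4). Row 16: index ⌊(16-1)/4⌋ = 3 into device → JC5; (16-1) mod 4 = 3 into the melted columns → temp_c.
So row 16 is (JC5, temp_c, 30); reading = 30.

30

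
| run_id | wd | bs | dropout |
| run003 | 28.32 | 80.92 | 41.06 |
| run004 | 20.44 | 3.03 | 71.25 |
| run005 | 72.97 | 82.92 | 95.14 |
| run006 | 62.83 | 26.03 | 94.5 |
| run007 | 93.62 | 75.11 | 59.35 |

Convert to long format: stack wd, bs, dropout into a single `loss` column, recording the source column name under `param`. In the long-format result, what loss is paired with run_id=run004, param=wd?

20.44

Unpivoting turns each (run_id, wide-column) pair into one long row.
The wide cell at row run004, column wd holds 20.44, so the long row (run004, wd) has loss=20.44.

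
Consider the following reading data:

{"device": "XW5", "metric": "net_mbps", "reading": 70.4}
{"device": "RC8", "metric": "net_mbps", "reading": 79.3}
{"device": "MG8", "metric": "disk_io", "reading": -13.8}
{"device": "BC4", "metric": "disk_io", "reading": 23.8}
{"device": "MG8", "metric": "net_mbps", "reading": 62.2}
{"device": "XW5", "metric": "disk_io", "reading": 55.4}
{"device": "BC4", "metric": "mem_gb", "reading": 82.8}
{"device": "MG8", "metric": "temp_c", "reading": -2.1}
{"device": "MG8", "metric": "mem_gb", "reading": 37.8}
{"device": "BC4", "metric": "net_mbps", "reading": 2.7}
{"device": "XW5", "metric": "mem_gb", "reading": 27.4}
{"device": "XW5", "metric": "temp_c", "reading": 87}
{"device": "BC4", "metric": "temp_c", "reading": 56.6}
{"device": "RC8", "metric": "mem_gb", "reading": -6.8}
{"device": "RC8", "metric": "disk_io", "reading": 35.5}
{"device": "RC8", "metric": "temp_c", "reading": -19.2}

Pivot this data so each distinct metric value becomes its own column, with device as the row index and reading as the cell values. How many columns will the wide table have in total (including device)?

1 column for device plus 4 distinct metric values → 5 columns.

5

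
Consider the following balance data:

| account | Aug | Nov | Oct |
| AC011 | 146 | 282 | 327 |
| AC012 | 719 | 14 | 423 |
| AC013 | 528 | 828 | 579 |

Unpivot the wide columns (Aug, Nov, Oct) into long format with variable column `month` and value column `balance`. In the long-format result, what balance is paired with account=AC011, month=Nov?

Unpivoting turns each (account, wide-column) pair into one long row.
The wide cell at row AC011, column Nov holds 282, so the long row (AC011, Nov) has balance=282.

282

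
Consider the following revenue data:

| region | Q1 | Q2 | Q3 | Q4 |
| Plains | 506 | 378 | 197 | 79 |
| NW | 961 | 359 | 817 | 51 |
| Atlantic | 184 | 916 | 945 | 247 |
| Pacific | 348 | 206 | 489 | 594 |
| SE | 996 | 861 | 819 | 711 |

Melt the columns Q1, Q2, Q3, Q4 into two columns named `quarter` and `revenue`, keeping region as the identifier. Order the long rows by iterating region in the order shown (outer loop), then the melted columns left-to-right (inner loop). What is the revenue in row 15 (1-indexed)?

20 rows total (5 × 4). Row 15: index ⌊(15-1)/4⌋ = 3 into region → Pacific; (15-1) mod 4 = 2 into the melted columns → Q3.
So row 15 is (Pacific, Q3, 489); revenue = 489.

489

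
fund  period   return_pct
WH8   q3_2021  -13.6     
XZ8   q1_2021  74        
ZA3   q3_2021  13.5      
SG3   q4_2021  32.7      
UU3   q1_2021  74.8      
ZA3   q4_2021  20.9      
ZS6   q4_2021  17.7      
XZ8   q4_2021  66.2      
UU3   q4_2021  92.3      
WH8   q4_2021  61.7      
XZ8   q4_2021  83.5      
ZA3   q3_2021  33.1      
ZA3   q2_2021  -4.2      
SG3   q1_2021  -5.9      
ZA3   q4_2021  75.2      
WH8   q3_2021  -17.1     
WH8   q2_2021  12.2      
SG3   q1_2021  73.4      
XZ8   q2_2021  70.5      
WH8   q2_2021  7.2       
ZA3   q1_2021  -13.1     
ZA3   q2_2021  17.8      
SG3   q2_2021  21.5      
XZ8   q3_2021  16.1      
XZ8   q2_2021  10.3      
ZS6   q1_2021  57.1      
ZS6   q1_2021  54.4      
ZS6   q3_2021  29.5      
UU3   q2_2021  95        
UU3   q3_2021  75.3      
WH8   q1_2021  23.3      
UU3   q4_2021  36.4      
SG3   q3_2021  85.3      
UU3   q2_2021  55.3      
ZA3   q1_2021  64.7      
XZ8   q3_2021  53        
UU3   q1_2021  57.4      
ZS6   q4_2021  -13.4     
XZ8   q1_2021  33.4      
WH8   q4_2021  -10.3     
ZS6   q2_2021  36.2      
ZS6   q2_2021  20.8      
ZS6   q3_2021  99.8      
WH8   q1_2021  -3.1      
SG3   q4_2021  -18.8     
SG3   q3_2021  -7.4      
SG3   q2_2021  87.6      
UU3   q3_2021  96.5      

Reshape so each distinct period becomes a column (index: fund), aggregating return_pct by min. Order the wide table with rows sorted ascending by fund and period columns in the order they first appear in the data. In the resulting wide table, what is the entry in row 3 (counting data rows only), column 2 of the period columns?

With rows sorted ascending by fund, row 3 is fund=WH8. period columns in first-appearance order: q3_2021, q1_2021, q4_2021, q2_2021; column 2 is q1_2021.
Long rows with fund=WH8, period=q1_2021: min(23.3, -3.1) = -3.1.

-3.1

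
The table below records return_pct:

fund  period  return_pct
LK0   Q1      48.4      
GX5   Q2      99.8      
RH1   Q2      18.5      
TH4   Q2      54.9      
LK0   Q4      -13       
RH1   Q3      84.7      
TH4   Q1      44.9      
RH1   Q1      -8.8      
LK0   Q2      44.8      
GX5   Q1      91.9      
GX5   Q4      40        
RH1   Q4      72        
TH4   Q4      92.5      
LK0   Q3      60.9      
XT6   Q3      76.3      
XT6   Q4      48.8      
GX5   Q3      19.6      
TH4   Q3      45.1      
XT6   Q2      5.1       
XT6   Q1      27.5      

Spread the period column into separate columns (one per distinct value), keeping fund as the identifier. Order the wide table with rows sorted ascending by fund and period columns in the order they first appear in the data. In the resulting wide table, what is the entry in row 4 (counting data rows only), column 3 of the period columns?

With rows sorted ascending by fund, row 4 is fund=TH4. period columns in first-appearance order: Q1, Q2, Q4, Q3; column 3 is Q4.
Long rows with fund=TH4, period=Q4: return_pct = 92.5.

92.5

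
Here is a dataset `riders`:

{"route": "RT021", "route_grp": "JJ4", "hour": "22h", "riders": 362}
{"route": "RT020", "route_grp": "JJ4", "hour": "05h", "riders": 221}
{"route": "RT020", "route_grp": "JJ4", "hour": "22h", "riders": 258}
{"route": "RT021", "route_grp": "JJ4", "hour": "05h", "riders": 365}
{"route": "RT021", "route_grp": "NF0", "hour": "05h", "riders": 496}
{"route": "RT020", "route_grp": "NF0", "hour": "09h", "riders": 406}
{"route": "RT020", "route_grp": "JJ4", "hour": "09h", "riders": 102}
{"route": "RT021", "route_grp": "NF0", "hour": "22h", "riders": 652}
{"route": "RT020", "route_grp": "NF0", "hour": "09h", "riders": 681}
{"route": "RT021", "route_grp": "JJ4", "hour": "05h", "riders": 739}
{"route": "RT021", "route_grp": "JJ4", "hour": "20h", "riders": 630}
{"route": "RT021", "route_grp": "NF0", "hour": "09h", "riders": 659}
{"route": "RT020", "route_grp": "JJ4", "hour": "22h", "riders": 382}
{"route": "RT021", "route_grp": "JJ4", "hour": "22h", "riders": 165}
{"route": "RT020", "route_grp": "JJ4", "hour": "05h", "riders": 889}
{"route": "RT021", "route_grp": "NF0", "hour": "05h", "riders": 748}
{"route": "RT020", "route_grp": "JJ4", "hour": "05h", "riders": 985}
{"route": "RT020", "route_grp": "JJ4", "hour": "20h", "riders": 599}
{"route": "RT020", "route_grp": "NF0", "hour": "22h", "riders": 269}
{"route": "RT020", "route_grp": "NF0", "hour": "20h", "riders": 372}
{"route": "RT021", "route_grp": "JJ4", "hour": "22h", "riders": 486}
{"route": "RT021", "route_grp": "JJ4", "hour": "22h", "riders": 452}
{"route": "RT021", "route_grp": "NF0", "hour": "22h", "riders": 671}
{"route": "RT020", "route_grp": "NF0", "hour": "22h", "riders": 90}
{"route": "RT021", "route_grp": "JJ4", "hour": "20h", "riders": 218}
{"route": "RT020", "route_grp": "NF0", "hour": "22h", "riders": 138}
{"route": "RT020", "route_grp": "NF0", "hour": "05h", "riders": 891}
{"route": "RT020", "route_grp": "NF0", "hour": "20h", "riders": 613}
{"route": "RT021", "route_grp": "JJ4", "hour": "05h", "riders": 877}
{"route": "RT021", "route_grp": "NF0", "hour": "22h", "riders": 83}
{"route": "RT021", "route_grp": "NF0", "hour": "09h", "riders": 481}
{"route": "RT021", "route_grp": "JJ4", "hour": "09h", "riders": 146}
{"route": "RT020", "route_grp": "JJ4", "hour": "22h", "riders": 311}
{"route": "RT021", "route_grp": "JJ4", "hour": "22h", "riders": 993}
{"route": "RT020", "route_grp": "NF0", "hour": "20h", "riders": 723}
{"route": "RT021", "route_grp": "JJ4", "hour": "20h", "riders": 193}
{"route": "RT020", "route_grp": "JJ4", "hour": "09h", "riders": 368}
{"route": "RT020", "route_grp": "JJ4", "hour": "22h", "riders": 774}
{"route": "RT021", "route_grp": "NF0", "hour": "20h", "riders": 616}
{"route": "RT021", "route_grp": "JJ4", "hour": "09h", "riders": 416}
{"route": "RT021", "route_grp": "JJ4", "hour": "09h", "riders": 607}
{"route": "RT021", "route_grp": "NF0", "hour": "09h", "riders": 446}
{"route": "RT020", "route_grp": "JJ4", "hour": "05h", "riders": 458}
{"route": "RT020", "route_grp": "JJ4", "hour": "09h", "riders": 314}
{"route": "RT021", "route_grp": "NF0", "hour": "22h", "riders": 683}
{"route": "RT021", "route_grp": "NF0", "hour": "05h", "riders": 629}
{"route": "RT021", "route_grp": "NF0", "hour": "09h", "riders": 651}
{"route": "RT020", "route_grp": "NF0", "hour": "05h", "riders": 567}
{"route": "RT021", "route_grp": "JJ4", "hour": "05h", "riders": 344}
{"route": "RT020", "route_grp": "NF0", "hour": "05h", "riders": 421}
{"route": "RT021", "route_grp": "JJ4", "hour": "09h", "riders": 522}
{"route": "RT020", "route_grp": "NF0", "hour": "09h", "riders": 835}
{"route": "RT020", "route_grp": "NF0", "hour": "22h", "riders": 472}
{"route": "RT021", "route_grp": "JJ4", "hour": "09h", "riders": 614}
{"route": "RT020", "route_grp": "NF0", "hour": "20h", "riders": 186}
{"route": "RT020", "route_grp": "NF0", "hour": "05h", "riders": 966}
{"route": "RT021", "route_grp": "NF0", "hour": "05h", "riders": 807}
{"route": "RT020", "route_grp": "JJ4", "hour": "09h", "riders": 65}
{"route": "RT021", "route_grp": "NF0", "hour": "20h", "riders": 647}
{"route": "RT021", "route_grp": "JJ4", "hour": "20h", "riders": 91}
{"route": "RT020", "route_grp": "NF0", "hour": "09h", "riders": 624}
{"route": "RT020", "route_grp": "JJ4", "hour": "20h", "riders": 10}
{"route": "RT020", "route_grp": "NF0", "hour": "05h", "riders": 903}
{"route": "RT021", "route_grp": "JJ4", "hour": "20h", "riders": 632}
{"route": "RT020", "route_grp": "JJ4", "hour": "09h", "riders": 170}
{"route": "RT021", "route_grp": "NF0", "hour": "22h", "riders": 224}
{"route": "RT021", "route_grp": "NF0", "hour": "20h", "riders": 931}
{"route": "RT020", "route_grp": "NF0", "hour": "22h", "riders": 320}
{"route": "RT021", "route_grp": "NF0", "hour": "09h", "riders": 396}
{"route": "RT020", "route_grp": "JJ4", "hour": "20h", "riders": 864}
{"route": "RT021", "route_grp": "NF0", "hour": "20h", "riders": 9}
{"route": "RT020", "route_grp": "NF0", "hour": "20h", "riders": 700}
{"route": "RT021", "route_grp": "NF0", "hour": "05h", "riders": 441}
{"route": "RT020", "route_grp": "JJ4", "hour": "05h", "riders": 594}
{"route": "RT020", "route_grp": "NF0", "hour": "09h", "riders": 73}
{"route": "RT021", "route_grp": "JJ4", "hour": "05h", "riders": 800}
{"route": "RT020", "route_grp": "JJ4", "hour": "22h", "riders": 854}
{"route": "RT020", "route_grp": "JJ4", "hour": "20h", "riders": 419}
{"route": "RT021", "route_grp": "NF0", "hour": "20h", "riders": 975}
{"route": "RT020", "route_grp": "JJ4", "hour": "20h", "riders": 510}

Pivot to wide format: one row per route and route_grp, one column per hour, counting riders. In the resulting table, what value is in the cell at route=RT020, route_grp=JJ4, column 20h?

Rows with route=RT020, route_grp=JJ4 and hour=20h: riders values are 599, 10, 864, 419, 510.
5 rows match — count = 5.

5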